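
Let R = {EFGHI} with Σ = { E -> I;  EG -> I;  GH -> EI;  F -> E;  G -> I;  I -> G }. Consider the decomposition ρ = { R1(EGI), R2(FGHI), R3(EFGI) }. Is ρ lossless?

Yes

Chase test. Columns are EFGHI; row i has aⱼ where attribute j ∈ Ri, else bᵢⱼ.
Initial tableau (one row per fragment):
  row 1: a1 b12 a3 b14 a5
  row 2: b21 a2 a3 a4 a5
  row 3: a1 a2 a3 b34 a5
Rows 2 and 3 agree on F; apply F→E and equate their E entries.
Row 2 is now all distinguished symbols — the join is lossless.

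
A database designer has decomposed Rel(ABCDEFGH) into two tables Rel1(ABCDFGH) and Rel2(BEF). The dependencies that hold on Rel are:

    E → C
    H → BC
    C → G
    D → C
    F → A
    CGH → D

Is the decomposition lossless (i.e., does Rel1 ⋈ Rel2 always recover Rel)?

No

Common attributes: Rel1 ∩ Rel2 = {BF}.
Closure of {BF}: F → A applies, adding A. So (BF)⁺ = {ABF}.
The closure contains neither all of Rel1 = {ABCDFGH} nor all of Rel2 = {BEF}, so the common attributes are not a superkey of either fragment. The join is lossy.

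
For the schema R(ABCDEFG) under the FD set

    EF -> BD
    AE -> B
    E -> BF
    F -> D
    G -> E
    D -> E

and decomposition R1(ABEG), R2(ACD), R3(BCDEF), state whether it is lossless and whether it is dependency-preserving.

lossy but dependency-preserving

Lossless test (chase): Rows 1 and 3 agree on E; apply E→BF and equate their BF entries. Rows 1 and 3 agree on F; apply F→D and equate their D entries. Rows 1 and 2 agree on D; apply D→E and equate their E entries. Rows 1 and 2 agree on AE; apply AE→B and equate their B entries. Rows 1 and 2 agree on E; apply E→BF and equate their BF entries. No row becomes fully distinguished — the join is lossy.
Dependency preservation: every FD's attributes lie within a single fragment, so each can be enforced locally — preserved.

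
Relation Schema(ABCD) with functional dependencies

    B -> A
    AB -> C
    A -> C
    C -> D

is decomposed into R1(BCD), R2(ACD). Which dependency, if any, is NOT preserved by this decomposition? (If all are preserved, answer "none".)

B -> A

Check B → A: no single fragment contains all of {AB}, and the restricted closure of {B} across the fragments never reaches {A}.
AB → C is preserved.
A → C is preserved.
C → D is preserved.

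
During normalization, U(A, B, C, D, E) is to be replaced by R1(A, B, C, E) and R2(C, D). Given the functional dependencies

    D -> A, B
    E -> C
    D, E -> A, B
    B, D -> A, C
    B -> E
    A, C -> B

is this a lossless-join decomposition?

No

Common attributes: R1 ∩ R2 = {C}.
No dependency enlarges {C}, so (C)⁺ = {C}.
The closure contains neither all of R1 = {A, B, C, E} nor all of R2 = {C, D}, so the common attributes are not a superkey of either fragment. The join is lossy.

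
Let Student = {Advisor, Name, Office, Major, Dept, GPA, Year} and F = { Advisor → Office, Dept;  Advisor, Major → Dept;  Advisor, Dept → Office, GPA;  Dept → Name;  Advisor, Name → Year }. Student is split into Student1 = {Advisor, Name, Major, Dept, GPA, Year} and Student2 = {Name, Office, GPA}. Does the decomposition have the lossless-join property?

No

Common attributes: Student1 ∩ Student2 = {Name, GPA}.
No dependency enlarges {Name, GPA}, so (Name, GPA)⁺ = {Name, GPA}.
The closure contains neither all of Student1 = {Advisor, Name, Major, Dept, GPA, Year} nor all of Student2 = {Name, Office, GPA}, so the common attributes are not a superkey of either fragment. The join is lossy.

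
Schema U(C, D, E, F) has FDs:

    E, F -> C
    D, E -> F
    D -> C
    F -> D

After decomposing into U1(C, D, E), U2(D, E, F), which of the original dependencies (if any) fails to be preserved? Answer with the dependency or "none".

none

E, F → C: restricted closure across fragments reaches C.
D, E → F lies within U2.
D → C lies within U1.
F → D lies within U2.
Every dependency is enforceable on the fragments, so the decomposition is dependency-preserving.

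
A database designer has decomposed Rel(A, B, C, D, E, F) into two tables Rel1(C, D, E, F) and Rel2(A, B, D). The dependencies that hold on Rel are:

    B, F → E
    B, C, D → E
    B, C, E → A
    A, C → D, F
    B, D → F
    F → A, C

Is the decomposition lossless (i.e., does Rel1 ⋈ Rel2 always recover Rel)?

No

Common attributes: Rel1 ∩ Rel2 = {D}.
No dependency enlarges {D}, so (D)⁺ = {D}.
The closure contains neither all of Rel1 = {C, D, E, F} nor all of Rel2 = {A, B, D}, so the common attributes are not a superkey of either fragment. The join is lossy.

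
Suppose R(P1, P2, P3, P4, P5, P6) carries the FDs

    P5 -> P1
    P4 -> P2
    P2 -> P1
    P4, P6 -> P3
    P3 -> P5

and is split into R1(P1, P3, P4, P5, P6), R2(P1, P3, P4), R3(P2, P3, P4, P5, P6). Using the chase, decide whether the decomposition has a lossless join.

Chase test. Columns are P1, P2, P3, P4, P5, P6; row i has aⱼ where attribute j ∈ Ri, else bᵢⱼ.
Initial tableau (one row per fragment):
  row 1: a1 b12 a3 a4 a5 a6
  row 2: a1 b22 a3 a4 b25 b26
  row 3: b31 a2 a3 a4 a5 a6
Rows 1 and 3 agree on P5; apply P5→P1 and equate their P1 entries.
Rows 1 and 2 agree on P4; apply P4→P2 and equate their P2 entries.
Rows 1 and 3 agree on P4; apply P4→P2 and equate their P2 entries.
Rows 1 and 2 agree on P3; apply P3→P5 and equate their P5 entries.
Row 1 is now all distinguished symbols — the join is lossless.

Yes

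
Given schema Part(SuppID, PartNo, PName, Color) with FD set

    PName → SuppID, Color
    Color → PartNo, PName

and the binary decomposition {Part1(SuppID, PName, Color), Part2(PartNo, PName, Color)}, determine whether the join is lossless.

Common attributes: Part1 ∩ Part2 = {PName, Color}.
Closure of {PName, Color}: PName → SuppID, Color applies, adding SuppID; Color → PartNo, PName applies, adding PartNo. So (PName, Color)⁺ = {SuppID, PartNo, PName, Color}.
This closure contains every attribute of Part1, so Part1 ∩ Part2 → Part1. The join is lossless.

Yes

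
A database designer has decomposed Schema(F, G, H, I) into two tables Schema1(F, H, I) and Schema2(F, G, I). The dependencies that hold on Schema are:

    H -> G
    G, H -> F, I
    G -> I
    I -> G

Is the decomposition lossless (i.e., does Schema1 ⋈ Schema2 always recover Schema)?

Common attributes: Schema1 ∩ Schema2 = {F, I}.
Closure of {F, I}: I → G applies, adding G. So (F, I)⁺ = {F, G, I}.
This closure contains every attribute of Schema2, so Schema1 ∩ Schema2 → Schema2. The join is lossless.

Yes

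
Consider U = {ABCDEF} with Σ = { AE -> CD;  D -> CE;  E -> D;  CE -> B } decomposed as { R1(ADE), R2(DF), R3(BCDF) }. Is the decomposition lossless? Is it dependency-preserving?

lossy but dependency-preserving

Lossless test (chase): Rows 1 and 2 agree on D; apply D→CE and equate their CE entries. Rows 1 and 3 agree on D; apply D→CE and equate their CE entries. Rows 1 and 2 agree on CE; apply CE→B and equate their B entries. Rows 1 and 3 agree on CE; apply CE→B and equate their B entries. No row becomes fully distinguished — the join is lossy.
Dependency preservation: AE → CD; D → CE; CE → B are not contained in any single fragment, but the restricted closure of each left-hand side across the fragments still reaches the right-hand side; the remaining FDs each lie inside some fragment. All dependencies are preserved.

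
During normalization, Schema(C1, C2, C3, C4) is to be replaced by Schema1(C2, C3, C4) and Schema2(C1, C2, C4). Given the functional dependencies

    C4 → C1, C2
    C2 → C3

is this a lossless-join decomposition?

Common attributes: Schema1 ∩ Schema2 = {C2, C4}.
Closure of {C2, C4}: C4 → C1, C2 applies, adding C1; C2 → C3 applies, adding C3. So (C2, C4)⁺ = {C1, C2, C3, C4}.
This closure contains every attribute of Schema1, so Schema1 ∩ Schema2 → Schema1. The join is lossless.

Yes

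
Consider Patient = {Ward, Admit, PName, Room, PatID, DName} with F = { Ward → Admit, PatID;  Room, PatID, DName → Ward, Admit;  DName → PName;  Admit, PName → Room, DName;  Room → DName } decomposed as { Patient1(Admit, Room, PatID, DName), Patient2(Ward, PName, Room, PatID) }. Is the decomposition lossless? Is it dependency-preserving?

lossless but not dependency-preserving

Lossless test: (Room, PatID)⁺ = {Ward, Admit, PName, Room, PatID, DName}, which contains all of one fragment — lossless.
Dependency preservation: the restricted closure of {Ward} across the fragments never reaches {Admit, PatID}, so Ward → Admit, PatID cannot be enforced without a join — not preserved.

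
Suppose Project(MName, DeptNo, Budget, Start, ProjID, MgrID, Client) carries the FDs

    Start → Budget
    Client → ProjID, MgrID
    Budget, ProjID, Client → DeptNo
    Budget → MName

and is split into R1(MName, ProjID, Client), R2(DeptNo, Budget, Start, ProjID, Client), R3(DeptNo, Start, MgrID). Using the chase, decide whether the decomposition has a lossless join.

Chase test. Columns are MName, DeptNo, Budget, Start, ProjID, MgrID, Client; row i has aⱼ where attribute j ∈ Ri, else bᵢⱼ.
Initial tableau (one row per fragment):
  row 1: a1 b12 b13 b14 a5 b16 a7
  row 2: b21 a2 a3 a4 a5 b26 a7
  row 3: b31 a2 b33 a4 b35 a6 b37
Rows 2 and 3 agree on Start; apply Start→Budget and equate their Budget entries.
Rows 1 and 2 agree on Client; apply Client→ProjID, MgrID and equate their ProjID, MgrID entries.
Rows 2 and 3 agree on Budget; apply Budget→MName and equate their MName entries.
No row becomes fully distinguished — the join is lossy.

No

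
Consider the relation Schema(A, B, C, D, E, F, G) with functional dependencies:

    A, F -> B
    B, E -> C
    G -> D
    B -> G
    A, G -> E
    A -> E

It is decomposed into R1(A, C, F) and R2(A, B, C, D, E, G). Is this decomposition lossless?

Common attributes: R1 ∩ R2 = {A, C}.
Closure of {A, C}: A → E applies, adding E. So (A, C)⁺ = {A, C, E}.
The closure contains neither all of R1 = {A, C, F} nor all of R2 = {A, B, C, D, E, G}, so the common attributes are not a superkey of either fragment. The join is lossy.

No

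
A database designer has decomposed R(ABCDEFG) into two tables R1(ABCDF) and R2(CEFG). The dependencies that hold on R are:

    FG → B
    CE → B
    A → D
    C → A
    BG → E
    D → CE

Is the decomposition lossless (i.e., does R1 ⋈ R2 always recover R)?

Yes

Common attributes: R1 ∩ R2 = {CF}.
Closure of {CF}: C → A applies, adding A; A → D applies, adding D; D → CE applies, adding E; CE → B applies, adding B. So (CF)⁺ = {ABCDEF}.
This closure contains every attribute of R1, so R1 ∩ R2 → R1. The join is lossless.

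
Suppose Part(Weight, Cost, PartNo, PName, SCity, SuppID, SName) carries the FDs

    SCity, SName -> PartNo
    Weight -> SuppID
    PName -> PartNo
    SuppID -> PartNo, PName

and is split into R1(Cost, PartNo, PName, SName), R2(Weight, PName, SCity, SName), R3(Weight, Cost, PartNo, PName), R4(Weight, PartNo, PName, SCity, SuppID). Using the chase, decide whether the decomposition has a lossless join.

No

Chase test. Columns are Weight, Cost, PartNo, PName, SCity, SuppID, SName; row i has aⱼ where attribute j ∈ Ri, else bᵢⱼ.
Initial tableau (one row per fragment):
  row 1: b11 a2 a3 a4 b15 b16 a7
  row 2: a1 b22 b23 a4 a5 b26 a7
  row 3: a1 a2 a3 a4 b35 b36 b37
  row 4: a1 b42 a3 a4 a5 a6 b47
Rows 2 and 3 agree on Weight; apply Weight→SuppID and equate their SuppID entries.
Rows 2 and 4 agree on Weight; apply Weight→SuppID and equate their SuppID entries.
Rows 1 and 2 agree on PName; apply PName→PartNo and equate their PartNo entries.
No row becomes fully distinguished — the join is lossy.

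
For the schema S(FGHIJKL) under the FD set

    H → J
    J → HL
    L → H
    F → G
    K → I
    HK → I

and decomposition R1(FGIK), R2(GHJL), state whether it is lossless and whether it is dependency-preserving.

Lossless test: (G)⁺ = {G}, which is a superkey of neither fragment — lossy.
Dependency preservation: HK → I is not contained in any single fragment, but the restricted closure of its left-hand side across the fragments still reaches the right-hand side; the remaining FDs each lie inside some fragment. All dependencies are preserved.

lossy but dependency-preserving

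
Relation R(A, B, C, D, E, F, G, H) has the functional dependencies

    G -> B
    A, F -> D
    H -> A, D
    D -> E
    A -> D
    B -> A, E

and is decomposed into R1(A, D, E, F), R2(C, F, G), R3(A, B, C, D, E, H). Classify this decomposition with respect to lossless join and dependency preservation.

Lossless test (chase): applying each FD to every pair of rows produces no changes in the tableau, so no row becomes fully distinguished — the join is lossy.
Dependency preservation: the restricted closure of {G} across the fragments never reaches {B}, so G → B cannot be enforced without a join — not preserved.

lossy and not dependency-preserving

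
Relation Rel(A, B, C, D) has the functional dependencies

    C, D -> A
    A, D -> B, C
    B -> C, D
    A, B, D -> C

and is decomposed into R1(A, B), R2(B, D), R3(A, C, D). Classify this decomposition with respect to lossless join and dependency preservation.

lossless but not dependency-preserving

Lossless test (chase): Rows 1 and 2 agree on B; apply B→C, D and equate their C, D entries. Rows 1 and 2 agree on C, D; apply C, D→A and equate their A entries. Rows 1 and 3 agree on A, D; apply A, D→B, C and equate their B, C entries. Row 1 is now all distinguished symbols — the join is lossless.
Dependency preservation: the restricted closure of {A, D} across the fragments never reaches {B, C}, so A, D → B, C cannot be enforced without a join — not preserved.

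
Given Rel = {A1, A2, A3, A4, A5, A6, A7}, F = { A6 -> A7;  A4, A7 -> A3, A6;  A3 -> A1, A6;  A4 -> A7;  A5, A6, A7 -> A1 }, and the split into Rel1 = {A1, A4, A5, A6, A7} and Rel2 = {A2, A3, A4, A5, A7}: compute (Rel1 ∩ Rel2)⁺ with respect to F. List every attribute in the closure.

Rel1 ∩ Rel2 = {A4, A5, A7}.
A4, A7 → A3, A6 applies, adding A3, A6
A3 → A1, A6 applies, adding A1
Closure: {A1, A3, A4, A5, A6, A7}.

A1, A3, A4, A5, A6, A7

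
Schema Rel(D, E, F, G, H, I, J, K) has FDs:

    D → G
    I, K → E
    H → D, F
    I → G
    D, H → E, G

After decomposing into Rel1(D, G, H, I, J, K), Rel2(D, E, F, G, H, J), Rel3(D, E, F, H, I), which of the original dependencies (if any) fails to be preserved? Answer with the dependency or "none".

I, K → E

Check I, K → E: no single fragment contains all of {E, I, K}, and the restricted closure of {I, K} across the fragments never reaches {E}.
D → G is preserved.
H → D, F is preserved.
I → G is preserved.
D, H → E, G is preserved.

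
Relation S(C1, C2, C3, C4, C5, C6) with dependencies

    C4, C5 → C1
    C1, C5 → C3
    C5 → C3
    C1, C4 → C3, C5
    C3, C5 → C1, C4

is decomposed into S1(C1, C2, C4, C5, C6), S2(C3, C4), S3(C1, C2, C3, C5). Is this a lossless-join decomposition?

Yes

Chase test. Columns are C1, C2, C3, C4, C5, C6; row i has aⱼ where attribute j ∈ Si, else bᵢⱼ.
Initial tableau (one row per fragment):
  row 1: a1 a2 b13 a4 a5 a6
  row 2: b21 b22 a3 a4 b25 b26
  row 3: a1 a2 a3 b34 a5 b36
Rows 1 and 3 agree on C1, C5; apply C1, C5→C3 and equate their C3 entries.
Rows 1 and 3 agree on C3, C5; apply C3, C5→C1, C4 and equate their C1, C4 entries.
Row 1 is now all distinguished symbols — the join is lossless.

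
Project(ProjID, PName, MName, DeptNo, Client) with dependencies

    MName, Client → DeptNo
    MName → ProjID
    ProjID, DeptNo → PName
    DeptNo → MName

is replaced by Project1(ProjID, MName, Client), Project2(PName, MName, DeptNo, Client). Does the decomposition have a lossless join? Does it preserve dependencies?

lossless and dependency-preserving

Lossless test: (MName, Client)⁺ = {ProjID, PName, MName, DeptNo, Client}, which contains all of one fragment — lossless.
Dependency preservation: ProjID, DeptNo → PName is not contained in any single fragment, but the restricted closure of its left-hand side across the fragments still reaches the right-hand side; the remaining FDs each lie inside some fragment. All dependencies are preserved.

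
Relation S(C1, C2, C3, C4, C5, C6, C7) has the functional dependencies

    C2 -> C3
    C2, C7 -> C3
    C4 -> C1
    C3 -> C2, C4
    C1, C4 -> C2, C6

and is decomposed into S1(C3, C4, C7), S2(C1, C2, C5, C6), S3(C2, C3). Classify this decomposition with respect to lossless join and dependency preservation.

lossy but dependency-preserving

Lossless test (chase): Rows 2 and 3 agree on C2; apply C2→C3 and equate their C3 entries. Rows 1 and 2 agree on C3; apply C3→C2, C4 and equate their C2, C4 entries. Rows 1 and 3 agree on C3; apply C3→C2, C4 and equate their C2, C4 entries. Rows 1 and 2 agree on C4; apply C4→C1 and equate their C1 entries. Rows 1 and 3 agree on C4; apply C4→C1 and equate their C1 entries. Rows 1 and 2 agree on C1, C4; apply C1, C4→C2, C6 and equate their C2, C6 entries. Rows 1 and 3 agree on C1, C4; apply C1, C4→C2, C6 and equate their C2, C6 entries. No row becomes fully distinguished — the join is lossy.
Dependency preservation: C2, C7 → C3; C4 → C1; C3 → C2, C4; C1, C4 → C2, C6 are not contained in any single fragment, but the restricted closure of each left-hand side across the fragments still reaches the right-hand side; the remaining FDs each lie inside some fragment. All dependencies are preserved.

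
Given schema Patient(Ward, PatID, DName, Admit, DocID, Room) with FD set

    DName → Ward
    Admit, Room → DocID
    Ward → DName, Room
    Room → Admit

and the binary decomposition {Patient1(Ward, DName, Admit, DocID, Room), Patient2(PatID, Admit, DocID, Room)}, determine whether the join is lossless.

No

Common attributes: Patient1 ∩ Patient2 = {Admit, DocID, Room}.
No dependency enlarges {Admit, DocID, Room}, so (Admit, DocID, Room)⁺ = {Admit, DocID, Room}.
The closure contains neither all of Patient1 = {Ward, DName, Admit, DocID, Room} nor all of Patient2 = {PatID, Admit, DocID, Room}, so the common attributes are not a superkey of either fragment. The join is lossy.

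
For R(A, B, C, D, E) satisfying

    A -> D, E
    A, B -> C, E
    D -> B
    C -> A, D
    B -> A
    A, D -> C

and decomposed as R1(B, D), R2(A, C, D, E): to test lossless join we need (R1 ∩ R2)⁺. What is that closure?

A, B, C, D, E

R1 ∩ R2 = {D}.
D → B applies, adding B
B → A applies, adding A
A, D → C applies, adding C
A → D, E applies, adding E
Closure: {A, B, C, D, E}.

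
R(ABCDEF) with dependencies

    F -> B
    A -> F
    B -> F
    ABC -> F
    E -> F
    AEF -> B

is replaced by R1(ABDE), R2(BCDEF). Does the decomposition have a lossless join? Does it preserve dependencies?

lossy but dependency-preserving

Lossless test: (BDE)⁺ = {BDEF}, which is a superkey of neither fragment — lossy.
Dependency preservation: A → F; ABC → F; AEF → B are not contained in any single fragment, but the restricted closure of each left-hand side across the fragments still reaches the right-hand side; the remaining FDs each lie inside some fragment. All dependencies are preserved.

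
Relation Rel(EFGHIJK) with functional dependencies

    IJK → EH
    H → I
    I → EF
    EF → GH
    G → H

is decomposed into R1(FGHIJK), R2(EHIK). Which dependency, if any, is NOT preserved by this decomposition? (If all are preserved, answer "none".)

Check EF → GH: no single fragment contains all of {EFGH}, and the restricted closure of {EF} across the fragments never reaches {GH}.
IJK → EH is preserved.
H → I is preserved.
I → EF is preserved.
G → H is preserved.

EF → GH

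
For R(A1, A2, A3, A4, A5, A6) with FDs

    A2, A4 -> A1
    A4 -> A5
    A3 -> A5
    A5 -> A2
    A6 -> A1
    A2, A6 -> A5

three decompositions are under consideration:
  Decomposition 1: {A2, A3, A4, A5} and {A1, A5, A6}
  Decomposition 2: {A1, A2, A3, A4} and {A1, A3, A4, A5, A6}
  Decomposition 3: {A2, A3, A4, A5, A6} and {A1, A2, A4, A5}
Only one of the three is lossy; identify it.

Decomposition 1: common = {A5}, closure = {A2, A5} → lossy.
Decomposition 2: common = {A1, A3, A4}, closure = {A1, A2, A3, A4, A5} → lossless.
Decomposition 3: common = {A2, A4, A5}, closure = {A1, A2, A4, A5} → lossless.

Decomposition 1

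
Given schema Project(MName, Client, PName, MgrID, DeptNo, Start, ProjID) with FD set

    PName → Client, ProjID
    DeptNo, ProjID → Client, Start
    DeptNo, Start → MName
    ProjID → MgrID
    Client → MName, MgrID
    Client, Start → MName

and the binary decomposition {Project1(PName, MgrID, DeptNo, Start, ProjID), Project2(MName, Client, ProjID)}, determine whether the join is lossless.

Common attributes: Project1 ∩ Project2 = {ProjID}.
Closure of {ProjID}: ProjID → MgrID applies, adding MgrID. So (ProjID)⁺ = {MgrID, ProjID}.
The closure contains neither all of Project1 = {PName, MgrID, DeptNo, Start, ProjID} nor all of Project2 = {MName, Client, ProjID}, so the common attributes are not a superkey of either fragment. The join is lossy.

No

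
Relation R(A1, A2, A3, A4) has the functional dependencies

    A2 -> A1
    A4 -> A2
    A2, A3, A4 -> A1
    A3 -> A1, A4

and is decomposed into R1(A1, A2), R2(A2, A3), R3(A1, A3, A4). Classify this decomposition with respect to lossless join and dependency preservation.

Lossless test (chase): Rows 1 and 2 agree on A2; apply A2→A1 and equate their A1 entries. Rows 2 and 3 agree on A3; apply A3→A1, A4 and equate their A1, A4 entries. Rows 2 and 3 agree on A4; apply A4→A2 and equate their A2 entries. Row 2 is now all distinguished symbols — the join is lossless.
Dependency preservation: the restricted closure of {A4} across the fragments never reaches {A2}, so A4 → A2 cannot be enforced without a join — not preserved.

lossless but not dependency-preserving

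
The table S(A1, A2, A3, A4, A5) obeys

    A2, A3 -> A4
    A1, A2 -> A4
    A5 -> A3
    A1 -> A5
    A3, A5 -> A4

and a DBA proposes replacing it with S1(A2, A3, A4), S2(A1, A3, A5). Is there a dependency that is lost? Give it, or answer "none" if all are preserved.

A3, A5 -> A4

Check A3, A5 → A4: no single fragment contains all of {A3, A4, A5}, and the restricted closure of {A3, A5} across the fragments never reaches {A4}.
A2, A3 → A4 is preserved.
A1, A2 → A4 is preserved.
A5 → A3 is preserved.
A1 → A5 is preserved.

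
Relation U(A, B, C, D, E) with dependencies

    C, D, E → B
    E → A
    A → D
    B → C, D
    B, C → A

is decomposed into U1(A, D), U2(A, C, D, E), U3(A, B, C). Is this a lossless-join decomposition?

No

Chase test. Columns are A, B, C, D, E; row i has aⱼ where attribute j ∈ Ui, else bᵢⱼ.
Initial tableau (one row per fragment):
  row 1: a1 b12 b13 a4 b15
  row 2: a1 b22 a3 a4 a5
  row 3: a1 a2 a3 b34 b35
Rows 1 and 3 agree on A; apply A→D and equate their D entries.
No row becomes fully distinguished — the join is lossy.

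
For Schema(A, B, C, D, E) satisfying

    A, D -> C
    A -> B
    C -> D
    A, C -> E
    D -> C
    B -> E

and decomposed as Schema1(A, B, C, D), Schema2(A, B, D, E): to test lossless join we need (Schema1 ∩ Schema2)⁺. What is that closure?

A, B, C, D, E

Schema1 ∩ Schema2 = {A, B, D}.
A, D → C applies, adding C
A, C → E applies, adding E
Closure: {A, B, C, D, E}.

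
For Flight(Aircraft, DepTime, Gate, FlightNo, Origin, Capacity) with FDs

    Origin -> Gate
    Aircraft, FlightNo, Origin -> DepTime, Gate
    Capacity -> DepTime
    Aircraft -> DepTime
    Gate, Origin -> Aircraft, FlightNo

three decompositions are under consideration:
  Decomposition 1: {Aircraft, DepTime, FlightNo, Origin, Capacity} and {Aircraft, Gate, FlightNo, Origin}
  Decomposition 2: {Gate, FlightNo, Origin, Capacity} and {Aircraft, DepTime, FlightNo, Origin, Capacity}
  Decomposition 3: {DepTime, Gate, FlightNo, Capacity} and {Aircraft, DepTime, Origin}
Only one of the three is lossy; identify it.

Decomposition 1: common = {Aircraft, FlightNo, Origin}, closure = {Aircraft, DepTime, Gate, FlightNo, Origin} → lossless.
Decomposition 2: common = {FlightNo, Origin, Capacity}, closure = {Aircraft, DepTime, Gate, FlightNo, Origin, Capacity} → lossless.
Decomposition 3: common = {DepTime}, closure = {DepTime} → lossy.

Decomposition 3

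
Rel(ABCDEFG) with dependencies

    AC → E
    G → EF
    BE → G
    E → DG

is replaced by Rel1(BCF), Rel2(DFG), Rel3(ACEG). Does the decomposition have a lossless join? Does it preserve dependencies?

lossy but dependency-preserving

Lossless test (chase): Rows 2 and 3 agree on G; apply G→EF and equate their EF entries. Rows 2 and 3 agree on E; apply E→DG and equate their DG entries. No row becomes fully distinguished — the join is lossy.
Dependency preservation: G → EF; BE → G; E → DG are not contained in any single fragment, but the restricted closure of each left-hand side across the fragments still reaches the right-hand side; the remaining FDs each lie inside some fragment. All dependencies are preserved.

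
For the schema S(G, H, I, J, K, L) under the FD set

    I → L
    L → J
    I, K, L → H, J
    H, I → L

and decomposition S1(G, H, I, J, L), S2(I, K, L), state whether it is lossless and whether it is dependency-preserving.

lossy and not dependency-preserving

Lossless test: (I, L)⁺ = {I, J, L}, which is a superkey of neither fragment — lossy.
Dependency preservation: the restricted closure of {I, K, L} across the fragments never reaches {H, J}, so I, K, L → H, J cannot be enforced without a join — not preserved.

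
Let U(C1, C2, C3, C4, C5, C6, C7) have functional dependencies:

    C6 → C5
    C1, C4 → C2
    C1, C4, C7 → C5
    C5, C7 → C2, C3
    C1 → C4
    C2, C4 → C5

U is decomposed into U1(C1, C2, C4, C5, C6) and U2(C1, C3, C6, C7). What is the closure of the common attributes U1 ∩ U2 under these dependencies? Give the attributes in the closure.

C1, C2, C4, C5, C6

U1 ∩ U2 = {C1, C6}.
C6 → C5 applies, adding C5
C1 → C4 applies, adding C4
C1, C4 → C2 applies, adding C2
Closure: {C1, C2, C4, C5, C6}.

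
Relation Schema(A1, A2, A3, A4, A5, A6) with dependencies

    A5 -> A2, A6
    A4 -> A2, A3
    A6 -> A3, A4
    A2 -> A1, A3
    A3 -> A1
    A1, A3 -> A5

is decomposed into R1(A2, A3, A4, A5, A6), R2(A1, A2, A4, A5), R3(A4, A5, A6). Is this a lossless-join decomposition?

Yes

Chase test. Columns are A1, A2, A3, A4, A5, A6; row i has aⱼ where attribute j ∈ Ri, else bᵢⱼ.
Initial tableau (one row per fragment):
  row 1: b11 a2 a3 a4 a5 a6
  row 2: a1 a2 b23 a4 a5 b26
  row 3: b31 b32 b33 a4 a5 a6
Rows 1 and 2 agree on A5; apply A5→A2, A6 and equate their A2, A6 entries.
Rows 1 and 3 agree on A5; apply A5→A2, A6 and equate their A2, A6 entries.
Rows 1 and 2 agree on A4; apply A4→A2, A3 and equate their A2, A3 entries.
Rows 1 and 3 agree on A4; apply A4→A2, A3 and equate their A2, A3 entries.
Rows 1 and 2 agree on A2; apply A2→A1, A3 and equate their A1, A3 entries.
Rows 1 and 3 agree on A2; apply A2→A1, A3 and equate their A1, A3 entries.
Row 1 is now all distinguished symbols — the join is lossless.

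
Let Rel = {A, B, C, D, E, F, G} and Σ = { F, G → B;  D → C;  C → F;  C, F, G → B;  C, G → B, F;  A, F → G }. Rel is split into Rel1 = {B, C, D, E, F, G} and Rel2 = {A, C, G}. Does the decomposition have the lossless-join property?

No

Common attributes: Rel1 ∩ Rel2 = {C, G}.
Closure of {C, G}: C → F applies, adding F; C, F, G → B applies, adding B. So (C, G)⁺ = {B, C, F, G}.
The closure contains neither all of Rel1 = {B, C, D, E, F, G} nor all of Rel2 = {A, C, G}, so the common attributes are not a superkey of either fragment. The join is lossy.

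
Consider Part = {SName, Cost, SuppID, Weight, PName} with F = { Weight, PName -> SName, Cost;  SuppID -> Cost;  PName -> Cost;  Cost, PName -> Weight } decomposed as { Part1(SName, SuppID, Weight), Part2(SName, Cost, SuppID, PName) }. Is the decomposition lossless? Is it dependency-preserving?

lossy and not dependency-preserving

Lossless test: (SName, SuppID)⁺ = {SName, Cost, SuppID}, which is a superkey of neither fragment — lossy.
Dependency preservation: the restricted closure of {Cost, PName} across the fragments never reaches {Weight}, so Cost, PName → Weight cannot be enforced without a join — not preserved.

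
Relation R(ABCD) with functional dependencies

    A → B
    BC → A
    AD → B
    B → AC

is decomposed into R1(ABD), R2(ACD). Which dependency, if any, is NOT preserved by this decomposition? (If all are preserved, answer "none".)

none

A → B lies within R1.
BC → A: restricted closure across fragments reaches A.
AD → B lies within R1.
B → AC: restricted closure across fragments reaches AC.
Every dependency is enforceable on the fragments, so the decomposition is dependency-preserving.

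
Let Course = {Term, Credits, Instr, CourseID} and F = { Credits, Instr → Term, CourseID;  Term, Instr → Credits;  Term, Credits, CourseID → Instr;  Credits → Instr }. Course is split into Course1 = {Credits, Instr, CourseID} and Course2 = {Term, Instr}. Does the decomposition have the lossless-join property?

Common attributes: Course1 ∩ Course2 = {Instr}.
No dependency enlarges {Instr}, so (Instr)⁺ = {Instr}.
The closure contains neither all of Course1 = {Credits, Instr, CourseID} nor all of Course2 = {Term, Instr}, so the common attributes are not a superkey of either fragment. The join is lossy.

No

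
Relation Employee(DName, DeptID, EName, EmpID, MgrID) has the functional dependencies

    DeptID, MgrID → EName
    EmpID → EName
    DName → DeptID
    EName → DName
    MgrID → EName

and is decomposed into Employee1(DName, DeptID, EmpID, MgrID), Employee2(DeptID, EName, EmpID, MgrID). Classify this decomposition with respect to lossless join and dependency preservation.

lossless but not dependency-preserving

Lossless test: (DeptID, EmpID, MgrID)⁺ = {DName, DeptID, EName, EmpID, MgrID}, which contains all of one fragment — lossless.
Dependency preservation: the restricted closure of {EName} across the fragments never reaches {DName}, so EName → DName cannot be enforced without a join — not preserved.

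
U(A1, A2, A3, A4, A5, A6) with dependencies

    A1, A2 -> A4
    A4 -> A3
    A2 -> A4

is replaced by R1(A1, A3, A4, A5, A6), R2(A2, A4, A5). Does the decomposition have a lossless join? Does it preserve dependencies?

Lossless test: (A4, A5)⁺ = {A3, A4, A5}, which is a superkey of neither fragment — lossy.
Dependency preservation: A1, A2 → A4 is not contained in any single fragment, but the restricted closure of its left-hand side across the fragments still reaches the right-hand side; the remaining FDs each lie inside some fragment. All dependencies are preserved.

lossy but dependency-preserving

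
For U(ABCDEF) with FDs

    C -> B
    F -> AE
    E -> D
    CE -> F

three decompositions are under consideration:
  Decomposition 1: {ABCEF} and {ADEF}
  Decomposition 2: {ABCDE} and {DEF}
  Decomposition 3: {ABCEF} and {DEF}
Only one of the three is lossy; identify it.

Decomposition 2

Decomposition 1: common = {AEF}, closure = {ADEF} → lossless.
Decomposition 2: common = {DE}, closure = {DE} → lossy.
Decomposition 3: common = {EF}, closure = {ADEF} → lossless.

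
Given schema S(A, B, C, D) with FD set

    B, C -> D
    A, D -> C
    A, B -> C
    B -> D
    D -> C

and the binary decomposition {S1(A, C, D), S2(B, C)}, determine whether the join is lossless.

Common attributes: S1 ∩ S2 = {C}.
No dependency enlarges {C}, so (C)⁺ = {C}.
The closure contains neither all of S1 = {A, C, D} nor all of S2 = {B, C}, so the common attributes are not a superkey of either fragment. The join is lossy.

No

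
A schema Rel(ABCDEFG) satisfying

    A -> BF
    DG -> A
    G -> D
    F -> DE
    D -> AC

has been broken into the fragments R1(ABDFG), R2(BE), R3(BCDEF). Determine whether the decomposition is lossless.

Yes

Chase test. Columns are ABCDEFG; row i has aⱼ where attribute j ∈ Ri, else bᵢⱼ.
Initial tableau (one row per fragment):
  row 1: a1 a2 b13 a4 b15 a6 a7
  row 2: b21 a2 b23 b24 a5 b26 b27
  row 3: b31 a2 a3 a4 a5 a6 b37
Rows 1 and 3 agree on F; apply F→DE and equate their DE entries.
Rows 1 and 3 agree on D; apply D→AC and equate their AC entries.
Row 1 is now all distinguished symbols — the join is lossless.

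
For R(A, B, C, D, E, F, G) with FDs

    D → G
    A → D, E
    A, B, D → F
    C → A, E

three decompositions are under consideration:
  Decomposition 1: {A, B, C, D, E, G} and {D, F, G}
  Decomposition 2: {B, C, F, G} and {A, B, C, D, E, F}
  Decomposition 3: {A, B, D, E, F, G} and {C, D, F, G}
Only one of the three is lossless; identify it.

Decomposition 2

Decomposition 1: common = {D, G}, closure = {D, G} → lossy.
Decomposition 2: common = {B, C, F}, closure = {A, B, C, D, E, F, G} → lossless.
Decomposition 3: common = {D, F, G}, closure = {D, F, G} → lossy.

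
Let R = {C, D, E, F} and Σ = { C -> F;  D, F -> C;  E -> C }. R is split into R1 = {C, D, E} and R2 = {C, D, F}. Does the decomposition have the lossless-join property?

Yes

Common attributes: R1 ∩ R2 = {C, D}.
Closure of {C, D}: C → F applies, adding F. So (C, D)⁺ = {C, D, F}.
This closure contains every attribute of R2, so R1 ∩ R2 → R2. The join is lossless.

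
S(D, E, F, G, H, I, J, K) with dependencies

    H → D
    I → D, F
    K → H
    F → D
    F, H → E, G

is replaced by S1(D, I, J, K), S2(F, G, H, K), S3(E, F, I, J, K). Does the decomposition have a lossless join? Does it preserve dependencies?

lossless but not dependency-preserving

Lossless test (chase): Rows 1 and 3 agree on I; apply I→D, F and equate their D, F entries. Rows 1 and 2 agree on K; apply K→H and equate their H entries. Rows 1 and 3 agree on K; apply K→H and equate their H entries. Rows 1 and 2 agree on F; apply F→D and equate their D entries. Rows 1 and 2 agree on F, H; apply F, H→E, G and equate their E, G entries. Rows 1 and 3 agree on F, H; apply F, H→E, G and equate their E, G entries. Row 1 is now all distinguished symbols — the join is lossless.
Dependency preservation: the restricted closure of {H} across the fragments never reaches {D}, so H → D cannot be enforced without a join — not preserved.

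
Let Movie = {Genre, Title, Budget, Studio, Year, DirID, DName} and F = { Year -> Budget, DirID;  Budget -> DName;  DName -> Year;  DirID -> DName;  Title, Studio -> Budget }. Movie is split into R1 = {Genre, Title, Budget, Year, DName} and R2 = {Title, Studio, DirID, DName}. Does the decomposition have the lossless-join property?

No

Common attributes: R1 ∩ R2 = {Title, DName}.
Closure of {Title, DName}: DName → Year applies, adding Year; Year → Budget, DirID applies, adding Budget, DirID. So (Title, DName)⁺ = {Title, Budget, Year, DirID, DName}.
The closure contains neither all of R1 = {Genre, Title, Budget, Year, DName} nor all of R2 = {Title, Studio, DirID, DName}, so the common attributes are not a superkey of either fragment. The join is lossy.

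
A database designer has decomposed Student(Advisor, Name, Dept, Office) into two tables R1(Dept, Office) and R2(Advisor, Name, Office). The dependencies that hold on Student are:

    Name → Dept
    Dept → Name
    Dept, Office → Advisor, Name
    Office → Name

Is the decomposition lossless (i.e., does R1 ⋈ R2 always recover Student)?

Common attributes: R1 ∩ R2 = {Office}.
Closure of {Office}: Office → Name applies, adding Name; Name → Dept applies, adding Dept; Dept, Office → Advisor, Name applies, adding Advisor. So (Office)⁺ = {Advisor, Name, Dept, Office}.
This closure contains every attribute of R1, so R1 ∩ R2 → R1. The join is lossless.

Yes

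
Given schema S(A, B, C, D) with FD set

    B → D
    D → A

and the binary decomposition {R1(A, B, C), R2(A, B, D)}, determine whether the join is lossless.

Common attributes: R1 ∩ R2 = {A, B}.
Closure of {A, B}: B → D applies, adding D. So (A, B)⁺ = {A, B, D}.
This closure contains every attribute of R2, so R1 ∩ R2 → R2. The join is lossless.

Yes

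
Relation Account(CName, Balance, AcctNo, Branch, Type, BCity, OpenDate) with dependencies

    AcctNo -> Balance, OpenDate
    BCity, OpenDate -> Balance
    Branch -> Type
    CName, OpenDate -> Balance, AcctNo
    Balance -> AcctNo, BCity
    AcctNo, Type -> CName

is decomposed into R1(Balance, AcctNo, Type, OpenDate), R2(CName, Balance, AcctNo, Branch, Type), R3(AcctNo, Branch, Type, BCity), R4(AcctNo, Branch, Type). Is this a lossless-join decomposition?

Yes

Chase test. Columns are CName, Balance, AcctNo, Branch, Type, BCity, OpenDate; row i has aⱼ where attribute j ∈ Ri, else bᵢⱼ.
Initial tableau (one row per fragment):
  row 1: b11 a2 a3 b14 a5 b16 a7
  row 2: a1 a2 a3 a4 a5 b26 b27
  row 3: b31 b32 a3 a4 a5 a6 b37
  row 4: b41 b42 a3 a4 a5 b46 b47
Rows 1 and 2 agree on AcctNo; apply AcctNo→Balance, OpenDate and equate their Balance, OpenDate entries.
Rows 1 and 3 agree on AcctNo; apply AcctNo→Balance, OpenDate and equate their Balance, OpenDate entries.
Rows 1 and 4 agree on AcctNo; apply AcctNo→Balance, OpenDate and equate their Balance, OpenDate entries.
Rows 1 and 2 agree on Balance; apply Balance→AcctNo, BCity and equate their AcctNo, BCity entries.
Rows 1 and 3 agree on Balance; apply Balance→AcctNo, BCity and equate their AcctNo, BCity entries.
Rows 1 and 4 agree on Balance; apply Balance→AcctNo, BCity and equate their AcctNo, BCity entries.
Rows 1 and 2 agree on AcctNo, Type; apply AcctNo, Type→CName and equate their CName entries.
Rows 1 and 3 agree on AcctNo, Type; apply AcctNo, Type→CName and equate their CName entries.
Rows 1 and 4 agree on AcctNo, Type; apply AcctNo, Type→CName and equate their CName entries.
Row 2 is now all distinguished symbols — the join is lossless.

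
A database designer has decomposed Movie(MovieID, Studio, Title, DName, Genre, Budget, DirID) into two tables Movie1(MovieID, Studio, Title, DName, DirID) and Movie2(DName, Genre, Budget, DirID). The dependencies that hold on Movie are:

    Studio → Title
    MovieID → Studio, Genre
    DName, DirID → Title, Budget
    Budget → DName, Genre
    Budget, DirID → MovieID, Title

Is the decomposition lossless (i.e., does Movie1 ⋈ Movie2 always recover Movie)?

Common attributes: Movie1 ∩ Movie2 = {DName, DirID}.
Closure of {DName, DirID}: DName, DirID → Title, Budget applies, adding Title, Budget; Budget → DName, Genre applies, adding Genre; Budget, DirID → MovieID, Title applies, adding MovieID; MovieID → Studio, Genre applies, adding Studio. So (DName, DirID)⁺ = {MovieID, Studio, Title, DName, Genre, Budget, DirID}.
This closure contains every attribute of Movie1, so Movie1 ∩ Movie2 → Movie1. The join is lossless.

Yes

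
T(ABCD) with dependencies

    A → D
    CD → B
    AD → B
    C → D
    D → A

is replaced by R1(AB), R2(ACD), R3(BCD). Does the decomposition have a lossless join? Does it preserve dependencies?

Lossless test (chase): Rows 1 and 2 agree on A; apply A→D and equate their D entries. Rows 2 and 3 agree on CD; apply CD→B and equate their B entries. Rows 1 and 3 agree on D; apply D→A and equate their A entries. Row 2 is now all distinguished symbols — the join is lossless.
Dependency preservation: AD → B is not contained in any single fragment, but the restricted closure of its left-hand side across the fragments still reaches the right-hand side; the remaining FDs each lie inside some fragment. All dependencies are preserved.

lossless and dependency-preserving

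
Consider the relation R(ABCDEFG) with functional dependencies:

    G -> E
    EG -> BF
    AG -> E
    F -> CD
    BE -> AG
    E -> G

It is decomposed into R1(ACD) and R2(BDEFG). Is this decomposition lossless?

Common attributes: R1 ∩ R2 = {D}.
No dependency enlarges {D}, so (D)⁺ = {D}.
The closure contains neither all of R1 = {ACD} nor all of R2 = {BDEFG}, so the common attributes are not a superkey of either fragment. The join is lossy.

No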